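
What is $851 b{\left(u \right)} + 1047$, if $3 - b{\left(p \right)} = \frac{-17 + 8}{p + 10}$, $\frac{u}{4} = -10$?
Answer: $\frac{33447}{10} \approx 3344.7$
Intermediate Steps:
$u = -40$ ($u = 4 \left(-10\right) = -40$)
$b{\left(p \right)} = 3 + \frac{9}{10 + p}$ ($b{\left(p \right)} = 3 - \frac{-17 + 8}{p + 10} = 3 - - \frac{9}{10 + p} = 3 + \frac{9}{10 + p}$)
$851 b{\left(u \right)} + 1047 = 851 \frac{3 \left(13 - 40\right)}{10 - 40} + 1047 = 851 \cdot 3 \frac{1}{-30} \left(-27\right) + 1047 = 851 \cdot 3 \left(- \frac{1}{30}\right) \left(-27\right) + 1047 = 851 \cdot \frac{27}{10} + 1047 = \frac{22977}{10} + 1047 = \frac{33447}{10}$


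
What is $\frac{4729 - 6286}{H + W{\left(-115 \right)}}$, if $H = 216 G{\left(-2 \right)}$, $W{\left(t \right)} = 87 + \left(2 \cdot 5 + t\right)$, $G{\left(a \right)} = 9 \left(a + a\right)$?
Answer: $\frac{173}{866} \approx 0.19977$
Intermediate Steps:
$G{\left(a \right)} = 18 a$ ($G{\left(a \right)} = 9 \cdot 2 a = 18 a$)
$W{\left(t \right)} = 97 + t$ ($W{\left(t \right)} = 87 + \left(10 + t\right) = 97 + t$)
$H = -7776$ ($H = 216 \cdot 18 \left(-2\right) = 216 \left(-36\right) = -7776$)
$\frac{4729 - 6286}{H + W{\left(-115 \right)}} = \frac{4729 - 6286}{-7776 + \left(97 - 115\right)} = - \frac{1557}{-7776 - 18} = - \frac{1557}{-7794} = \left(-1557\right) \left(- \frac{1}{7794}\right) = \frac{173}{866}$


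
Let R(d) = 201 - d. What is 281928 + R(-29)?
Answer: 282158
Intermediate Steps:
281928 + R(-29) = 281928 + (201 - 1*(-29)) = 281928 + (201 + 29) = 281928 + 230 = 282158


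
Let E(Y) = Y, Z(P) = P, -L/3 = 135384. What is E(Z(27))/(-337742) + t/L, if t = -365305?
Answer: 61683937603/68587294392 ≈ 0.89935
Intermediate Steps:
L = -406152 (L = -3*135384 = -406152)
E(Z(27))/(-337742) + t/L = 27/(-337742) - 365305/(-406152) = 27*(-1/337742) - 365305*(-1/406152) = -27/337742 + 365305/406152 = 61683937603/68587294392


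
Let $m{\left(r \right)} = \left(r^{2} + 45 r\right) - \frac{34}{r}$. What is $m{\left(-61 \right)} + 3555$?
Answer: $\frac{276425}{61} \approx 4531.6$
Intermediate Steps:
$m{\left(r \right)} = r^{2} - \frac{34}{r} + 45 r$
$m{\left(-61 \right)} + 3555 = \frac{-34 + \left(-61\right)^{2} \left(45 - 61\right)}{-61} + 3555 = - \frac{-34 + 3721 \left(-16\right)}{61} + 3555 = - \frac{-34 - 59536}{61} + 3555 = \left(- \frac{1}{61}\right) \left(-59570\right) + 3555 = \frac{59570}{61} + 3555 = \frac{276425}{61}$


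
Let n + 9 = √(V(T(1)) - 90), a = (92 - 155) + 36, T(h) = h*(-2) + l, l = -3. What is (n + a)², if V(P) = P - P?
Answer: 1206 - 216*I*√10 ≈ 1206.0 - 683.05*I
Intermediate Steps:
T(h) = -3 - 2*h (T(h) = h*(-2) - 3 = -2*h - 3 = -3 - 2*h)
V(P) = 0
a = -27 (a = -63 + 36 = -27)
n = -9 + 3*I*√10 (n = -9 + √(0 - 90) = -9 + √(-90) = -9 + 3*I*√10 ≈ -9.0 + 9.4868*I)
(n + a)² = ((-9 + 3*I*√10) - 27)² = (-36 + 3*I*√10)²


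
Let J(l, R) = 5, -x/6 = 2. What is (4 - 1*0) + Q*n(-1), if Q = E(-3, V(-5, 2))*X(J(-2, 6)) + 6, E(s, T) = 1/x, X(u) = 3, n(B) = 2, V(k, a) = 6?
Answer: 31/2 ≈ 15.500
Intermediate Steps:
x = -12 (x = -6*2 = -12)
E(s, T) = -1/12 (E(s, T) = 1/(-12) = -1/12)
Q = 23/4 (Q = -1/12*3 + 6 = -¼ + 6 = 23/4 ≈ 5.7500)
(4 - 1*0) + Q*n(-1) = (4 - 1*0) + (23/4)*2 = (4 + 0) + 23/2 = 4 + 23/2 = 31/2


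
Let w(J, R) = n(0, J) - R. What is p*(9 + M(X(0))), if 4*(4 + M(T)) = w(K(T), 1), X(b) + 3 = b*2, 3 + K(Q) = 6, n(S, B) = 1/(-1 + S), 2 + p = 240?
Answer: 1071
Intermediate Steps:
p = 238 (p = -2 + 240 = 238)
K(Q) = 3 (K(Q) = -3 + 6 = 3)
w(J, R) = -1 - R (w(J, R) = 1/(-1 + 0) - R = 1/(-1) - R = -1 - R)
X(b) = -3 + 2*b (X(b) = -3 + b*2 = -3 + 2*b)
M(T) = -9/2 (M(T) = -4 + (-1 - 1*1)/4 = -4 + (-1 - 1)/4 = -4 + (¼)*(-2) = -4 - ½ = -9/2)
p*(9 + M(X(0))) = 238*(9 - 9/2) = 238*(9/2) = 1071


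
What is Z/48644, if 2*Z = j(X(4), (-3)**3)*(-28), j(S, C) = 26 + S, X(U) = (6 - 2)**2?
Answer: -147/12161 ≈ -0.012088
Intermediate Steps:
X(U) = 16 (X(U) = 4**2 = 16)
Z = -588 (Z = ((26 + 16)*(-28))/2 = (42*(-28))/2 = (1/2)*(-1176) = -588)
Z/48644 = -588/48644 = -588*1/48644 = -147/12161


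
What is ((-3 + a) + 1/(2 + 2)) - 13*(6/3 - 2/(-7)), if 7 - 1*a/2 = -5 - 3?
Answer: -69/28 ≈ -2.4643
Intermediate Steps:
a = 30 (a = 14 - 2*(-5 - 3) = 14 - 2*(-8) = 14 + 16 = 30)
((-3 + a) + 1/(2 + 2)) - 13*(6/3 - 2/(-7)) = ((-3 + 30) + 1/(2 + 2)) - 13*(6/3 - 2/(-7)) = (27 + 1/4) - 13*(6*(1/3) - 2*(-1/7)) = (27 + 1/4) - 13*(2 + 2/7) = 109/4 - 13*16/7 = 109/4 - 208/7 = -69/28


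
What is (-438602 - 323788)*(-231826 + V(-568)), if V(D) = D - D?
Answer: 176741824140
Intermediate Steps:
V(D) = 0
(-438602 - 323788)*(-231826 + V(-568)) = (-438602 - 323788)*(-231826 + 0) = -762390*(-231826) = 176741824140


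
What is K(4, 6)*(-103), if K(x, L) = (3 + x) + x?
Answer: -1133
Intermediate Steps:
K(x, L) = 3 + 2*x
K(4, 6)*(-103) = (3 + 2*4)*(-103) = (3 + 8)*(-103) = 11*(-103) = -1133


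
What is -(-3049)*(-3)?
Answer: -9147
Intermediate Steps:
-(-3049)*(-3) = -3049*3 = -9147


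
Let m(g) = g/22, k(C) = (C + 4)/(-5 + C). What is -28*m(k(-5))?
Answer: -7/55 ≈ -0.12727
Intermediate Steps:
k(C) = (4 + C)/(-5 + C)
m(g) = g/22
-28*m(k(-5)) = -14*(4 - 5)/(-5 - 5)/11 = -14*-1/(-10)/11 = -14*(-⅒*(-1))/11 = -14/(11*10) = -28*1/220 = -7/55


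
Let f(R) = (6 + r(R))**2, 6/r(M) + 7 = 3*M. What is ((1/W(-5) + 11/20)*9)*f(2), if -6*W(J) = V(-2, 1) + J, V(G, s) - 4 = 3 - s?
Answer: 0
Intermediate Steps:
r(M) = 6/(-7 + 3*M)
V(G, s) = 7 - s (V(G, s) = 4 + (3 - s) = 7 - s)
W(J) = -1 - J/6 (W(J) = -((7 - 1*1) + J)/6 = -((7 - 1) + J)/6 = -(6 + J)/6 = -1 - J/6)
f(R) = (6 + 6/(-7 + 3*R))**2
((1/W(-5) + 11/20)*9)*f(2) = ((1/(-1 - 1/6*(-5)) + 11/20)*9)*(324*(-2 + 2)**2/(-7 + 3*2)**2) = ((1/(-1 + 5/6) + 11*(1/20))*9)*(324*0**2/(-7 + 6)**2) = ((1/(-1/6) + 11/20)*9)*(324*0/(-1)**2) = ((1*(-6) + 11/20)*9)*(324*1*0) = ((-6 + 11/20)*9)*0 = -109/20*9*0 = -981/20*0 = 0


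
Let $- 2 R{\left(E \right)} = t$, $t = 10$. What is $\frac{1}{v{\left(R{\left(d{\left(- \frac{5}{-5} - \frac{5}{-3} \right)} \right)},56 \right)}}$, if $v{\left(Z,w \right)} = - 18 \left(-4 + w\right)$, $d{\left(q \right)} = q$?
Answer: $- \frac{1}{936} \approx -0.0010684$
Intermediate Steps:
$R{\left(E \right)} = -5$ ($R{\left(E \right)} = \left(- \frac{1}{2}\right) 10 = -5$)
$v{\left(Z,w \right)} = 72 - 18 w$
$\frac{1}{v{\left(R{\left(d{\left(- \frac{5}{-5} - \frac{5}{-3} \right)} \right)},56 \right)}} = \frac{1}{72 - 1008} = \frac{1}{-936} = - \frac{1}{936}$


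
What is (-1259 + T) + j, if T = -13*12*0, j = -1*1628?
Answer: -2887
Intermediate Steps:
j = -1628
T = 0 (T = -156*0 = 0)
(-1259 + T) + j = (-1259 + 0) - 1628 = -1259 - 1628 = -2887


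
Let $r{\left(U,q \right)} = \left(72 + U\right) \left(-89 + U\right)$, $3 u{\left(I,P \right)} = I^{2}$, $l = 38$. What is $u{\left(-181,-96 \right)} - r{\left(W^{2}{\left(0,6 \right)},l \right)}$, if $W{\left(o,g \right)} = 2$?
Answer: $\frac{52141}{3} \approx 17380.0$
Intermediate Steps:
$u{\left(I,P \right)} = \frac{I^{2}}{3}$
$r{\left(U,q \right)} = \left(-89 + U\right) \left(72 + U\right)$
$u{\left(-181,-96 \right)} - r{\left(W^{2}{\left(0,6 \right)},l \right)} = \frac{\left(-181\right)^{2}}{3} - \left(-6408 + \left(2^{2}\right)^{2} - 17 \cdot 2^{2}\right) = \frac{1}{3} \cdot 32761 - \left(-6408 + 4^{2} - 68\right) = \frac{32761}{3} - \left(-6408 + 16 - 68\right) = \frac{32761}{3} - -6460 = \frac{32761}{3} + 6460 = \frac{52141}{3}$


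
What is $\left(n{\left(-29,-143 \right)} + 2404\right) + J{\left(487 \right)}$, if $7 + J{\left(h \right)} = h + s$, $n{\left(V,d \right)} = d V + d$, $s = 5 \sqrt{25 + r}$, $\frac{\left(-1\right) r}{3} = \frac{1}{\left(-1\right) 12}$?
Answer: $6888 + \frac{5 \sqrt{101}}{2} \approx 6913.1$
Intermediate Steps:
$r = \frac{1}{4}$ ($r = - \frac{3}{\left(-1\right) 12} = - \frac{3}{-12} = \left(-3\right) \left(- \frac{1}{12}\right) = \frac{1}{4} \approx 0.25$)
$s = \frac{5 \sqrt{101}}{2}$ ($s = 5 \sqrt{25 + \frac{1}{4}} = 5 \sqrt{\frac{101}{4}} = 5 \frac{\sqrt{101}}{2} = \frac{5 \sqrt{101}}{2} \approx 25.125$)
$n{\left(V,d \right)} = d + V d$ ($n{\left(V,d \right)} = V d + d = d + V d$)
$J{\left(h \right)} = -7 + h + \frac{5 \sqrt{101}}{2}$ ($J{\left(h \right)} = -7 + \left(h + \frac{5 \sqrt{101}}{2}\right) = -7 + h + \frac{5 \sqrt{101}}{2}$)
$\left(n{\left(-29,-143 \right)} + 2404\right) + J{\left(487 \right)} = \left(- 143 \left(1 - 29\right) + 2404\right) + \left(-7 + 487 + \frac{5 \sqrt{101}}{2}\right) = \left(\left(-143\right) \left(-28\right) + 2404\right) + \left(480 + \frac{5 \sqrt{101}}{2}\right) = \left(4004 + 2404\right) + \left(480 + \frac{5 \sqrt{101}}{2}\right) = 6408 + \left(480 + \frac{5 \sqrt{101}}{2}\right) = 6888 + \frac{5 \sqrt{101}}{2}$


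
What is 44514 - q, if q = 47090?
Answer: -2576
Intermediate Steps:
44514 - q = 44514 - 1*47090 = 44514 - 47090 = -2576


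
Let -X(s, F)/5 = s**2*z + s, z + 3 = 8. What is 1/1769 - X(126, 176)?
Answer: 703230571/1769 ≈ 3.9753e+5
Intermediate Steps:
z = 5 (z = -3 + 8 = 5)
X(s, F) = -25*s**2 - 5*s (X(s, F) = -5*(s**2*5 + s) = -5*(5*s**2 + s) = -5*(s + 5*s**2) = -25*s**2 - 5*s)
1/1769 - X(126, 176) = 1/1769 - (-5)*126*(1 + 5*126) = 1/1769 - (-5)*126*(1 + 630) = 1/1769 - (-5)*126*631 = 1/1769 - 1*(-397530) = 1/1769 + 397530 = 703230571/1769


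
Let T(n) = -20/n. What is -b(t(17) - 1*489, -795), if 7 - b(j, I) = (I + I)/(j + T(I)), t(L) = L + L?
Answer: -253577/72341 ≈ -3.5053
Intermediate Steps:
t(L) = 2*L
b(j, I) = 7 - 2*I/(j - 20/I) (b(j, I) = 7 - (I + I)/(j - 20/I) = 7 - 2*I/(j - 20/I))
-b(t(17) - 1*489, -795) = -(-140 - 795*(-2*(-795) + 7*(2*17 - 1*489)))/(-20 - 795*(2*17 - 1*489)) = -(-140 - 795*(1590 + 7*(34 - 489)))/(-20 - 795*(34 - 489)) = -(-140 - 795*(1590 + 7*(-455)))/(-20 - 795*(-455)) = -(-140 - 795*(1590 - 3185))/(-20 + 361725) = -(-140 - 795*(-1595))/361705 = -(-140 + 1268025)/361705 = -1267885/361705 = -1*253577/72341 = -253577/72341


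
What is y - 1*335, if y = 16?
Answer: -319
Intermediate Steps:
y - 1*335 = 16 - 1*335 = 16 - 335 = -319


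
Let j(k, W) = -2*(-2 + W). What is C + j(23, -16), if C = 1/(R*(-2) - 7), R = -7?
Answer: 253/7 ≈ 36.143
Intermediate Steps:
j(k, W) = 4 - 2*W
C = ⅐ (C = 1/(-7*(-2) - 7) = 1/(14 - 7) = 1/7 = ⅐ ≈ 0.14286)
C + j(23, -16) = ⅐ + (4 - 2*(-16)) = ⅐ + (4 + 32) = ⅐ + 36 = 253/7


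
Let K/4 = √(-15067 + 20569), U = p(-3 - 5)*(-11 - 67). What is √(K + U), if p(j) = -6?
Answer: 2*√(117 + √5502) ≈ 27.653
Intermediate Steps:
U = 468 (U = -6*(-11 - 67) = -6*(-78) = 468)
K = 4*√5502 (K = 4*√(-15067 + 20569) = 4*√5502 ≈ 296.70)
√(K + U) = √(4*√5502 + 468) = √(468 + 4*√5502)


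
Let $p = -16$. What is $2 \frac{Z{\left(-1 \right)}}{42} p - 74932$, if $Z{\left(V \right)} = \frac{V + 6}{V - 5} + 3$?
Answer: $- \frac{4720820}{63} \approx -74934.0$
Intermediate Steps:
$Z{\left(V \right)} = 3 + \frac{6 + V}{-5 + V}$ ($Z{\left(V \right)} = \frac{6 + V}{-5 + V} + 3 = 3 + \frac{6 + V}{-5 + V}$)
$2 \frac{Z{\left(-1 \right)}}{42} p - 74932 = 2 \frac{\frac{1}{-5 - 1} \left(-9 + 4 \left(-1\right)\right)}{42} \left(-16\right) - 74932 = 2 \frac{-9 - 4}{-6} \cdot \frac{1}{42} \left(-16\right) - 74932 = 2 \left(- \frac{1}{6}\right) \left(-13\right) \frac{1}{42} \left(-16\right) - 74932 = 2 \cdot \frac{13}{6} \cdot \frac{1}{42} \left(-16\right) - 74932 = 2 \cdot \frac{13}{252} \left(-16\right) - 74932 = \frac{13}{126} \left(-16\right) - 74932 = - \frac{104}{63} - 74932 = - \frac{4720820}{63}$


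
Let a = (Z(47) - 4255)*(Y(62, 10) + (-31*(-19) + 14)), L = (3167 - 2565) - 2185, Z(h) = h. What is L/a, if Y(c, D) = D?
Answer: 1583/2579504 ≈ 0.00061368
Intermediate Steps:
L = -1583 (L = 602 - 2185 = -1583)
a = -2579504 (a = (47 - 4255)*(10 + (-31*(-19) + 14)) = -4208*(10 + (589 + 14)) = -4208*(10 + 603) = -4208*613 = -2579504)
L/a = -1583/(-2579504) = -1583*(-1/2579504) = 1583/2579504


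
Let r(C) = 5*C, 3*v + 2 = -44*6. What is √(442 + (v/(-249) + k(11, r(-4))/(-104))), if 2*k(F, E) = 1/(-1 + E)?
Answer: √3633906074617/90636 ≈ 21.032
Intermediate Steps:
v = -266/3 (v = -⅔ + (-44*6)/3 = -⅔ + (⅓)*(-264) = -⅔ - 88 = -266/3 ≈ -88.667)
k(F, E) = 1/(2*(-1 + E))
√(442 + (v/(-249) + k(11, r(-4))/(-104))) = √(442 + (-266/3/(-249) + (1/(2*(-1 + 5*(-4))))/(-104))) = √(442 + (-266/3*(-1/249) + (1/(2*(-1 - 20)))*(-1/104))) = √(442 + (266/747 + ((½)/(-21))*(-1/104))) = √(442 + (266/747 + ((½)*(-1/21))*(-1/104))) = √(442 + (266/747 - 1/42*(-1/104))) = √(442 + (266/747 + 1/4368)) = √(442 + 387545/1087632) = √(481120889/1087632) = √3633906074617/90636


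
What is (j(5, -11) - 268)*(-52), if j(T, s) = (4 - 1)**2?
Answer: 13468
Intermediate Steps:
j(T, s) = 9 (j(T, s) = 3**2 = 9)
(j(5, -11) - 268)*(-52) = (9 - 268)*(-52) = -259*(-52) = 13468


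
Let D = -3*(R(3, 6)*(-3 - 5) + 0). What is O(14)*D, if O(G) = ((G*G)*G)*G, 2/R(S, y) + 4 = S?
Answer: -1843968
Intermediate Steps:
R(S, y) = 2/(-4 + S)
O(G) = G**4 (O(G) = (G**2*G)*G = G**3*G = G**4)
D = -48 (D = -3*((2/(-4 + 3))*(-3 - 5) + 0) = -3*((2/(-1))*(-8) + 0) = -3*((2*(-1))*(-8) + 0) = -3*(-2*(-8) + 0) = -3*(16 + 0) = -3*16 = -48)
O(14)*D = 14**4*(-48) = 38416*(-48) = -1843968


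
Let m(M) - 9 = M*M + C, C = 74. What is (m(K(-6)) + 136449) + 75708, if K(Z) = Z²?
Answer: 213536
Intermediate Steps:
m(M) = 83 + M² (m(M) = 9 + (M*M + 74) = 9 + (M² + 74) = 9 + (74 + M²) = 83 + M²)
(m(K(-6)) + 136449) + 75708 = ((83 + ((-6)²)²) + 136449) + 75708 = ((83 + 36²) + 136449) + 75708 = ((83 + 1296) + 136449) + 75708 = (1379 + 136449) + 75708 = 137828 + 75708 = 213536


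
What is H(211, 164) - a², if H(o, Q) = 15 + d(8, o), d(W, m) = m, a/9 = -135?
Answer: -1475999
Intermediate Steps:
a = -1215 (a = 9*(-135) = -1215)
H(o, Q) = 15 + o
H(211, 164) - a² = (15 + 211) - 1*(-1215)² = 226 - 1*1476225 = 226 - 1476225 = -1475999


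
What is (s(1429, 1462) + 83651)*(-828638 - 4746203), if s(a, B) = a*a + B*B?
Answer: -23766305361376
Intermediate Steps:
s(a, B) = B² + a² (s(a, B) = a² + B² = B² + a²)
(s(1429, 1462) + 83651)*(-828638 - 4746203) = ((1462² + 1429²) + 83651)*(-828638 - 4746203) = ((2137444 + 2042041) + 83651)*(-5574841) = (4179485 + 83651)*(-5574841) = 4263136*(-5574841) = -23766305361376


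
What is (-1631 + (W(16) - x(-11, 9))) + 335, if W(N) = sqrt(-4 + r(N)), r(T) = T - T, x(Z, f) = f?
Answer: -1305 + 2*I ≈ -1305.0 + 2.0*I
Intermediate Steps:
r(T) = 0
W(N) = 2*I (W(N) = sqrt(-4 + 0) = sqrt(-4) = 2*I)
(-1631 + (W(16) - x(-11, 9))) + 335 = (-1631 + (2*I - 1*9)) + 335 = (-1631 + (2*I - 9)) + 335 = (-1631 + (-9 + 2*I)) + 335 = (-1640 + 2*I) + 335 = -1305 + 2*I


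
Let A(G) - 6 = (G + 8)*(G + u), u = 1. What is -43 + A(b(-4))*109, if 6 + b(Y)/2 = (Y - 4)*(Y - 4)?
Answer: 1581983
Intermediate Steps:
b(Y) = -12 + 2*(-4 + Y)**2 (b(Y) = -12 + 2*((Y - 4)*(Y - 4)) = -12 + 2*((-4 + Y)*(-4 + Y)) = -12 + 2*(-4 + Y)**2)
A(G) = 6 + (1 + G)*(8 + G) (A(G) = 6 + (G + 8)*(G + 1) = 6 + (8 + G)*(1 + G) = 6 + (1 + G)*(8 + G))
-43 + A(b(-4))*109 = -43 + (14 + (-12 + 2*(-4 - 4)**2)**2 + 9*(-12 + 2*(-4 - 4)**2))*109 = -43 + (14 + (-12 + 2*(-8)**2)**2 + 9*(-12 + 2*(-8)**2))*109 = -43 + (14 + (-12 + 2*64)**2 + 9*(-12 + 2*64))*109 = -43 + (14 + (-12 + 128)**2 + 9*(-12 + 128))*109 = -43 + (14 + 116**2 + 9*116)*109 = -43 + (14 + 13456 + 1044)*109 = -43 + 14514*109 = -43 + 1582026 = 1581983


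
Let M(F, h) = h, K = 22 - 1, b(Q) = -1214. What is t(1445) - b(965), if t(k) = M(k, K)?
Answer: 1235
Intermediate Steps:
K = 21
t(k) = 21
t(1445) - b(965) = 21 - 1*(-1214) = 21 + 1214 = 1235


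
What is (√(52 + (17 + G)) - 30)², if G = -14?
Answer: (30 - √55)² ≈ 510.03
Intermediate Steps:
(√(52 + (17 + G)) - 30)² = (√(52 + (17 - 14)) - 30)² = (√(52 + 3) - 30)² = (√55 - 30)² = (-30 + √55)²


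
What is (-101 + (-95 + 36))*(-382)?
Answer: 61120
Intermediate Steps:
(-101 + (-95 + 36))*(-382) = (-101 - 59)*(-382) = -160*(-382) = 61120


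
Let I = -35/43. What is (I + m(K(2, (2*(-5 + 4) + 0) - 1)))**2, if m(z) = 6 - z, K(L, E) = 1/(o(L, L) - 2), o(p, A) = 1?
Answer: 70756/1849 ≈ 38.267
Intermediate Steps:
K(L, E) = -1 (K(L, E) = 1/(1 - 2) = 1/(-1) = -1)
I = -35/43 (I = -35*1/43 = -35/43 ≈ -0.81395)
(I + m(K(2, (2*(-5 + 4) + 0) - 1)))**2 = (-35/43 + (6 - 1*(-1)))**2 = (-35/43 + (6 + 1))**2 = (-35/43 + 7)**2 = (266/43)**2 = 70756/1849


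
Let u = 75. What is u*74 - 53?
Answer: 5497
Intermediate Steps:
u*74 - 53 = 75*74 - 53 = 5550 - 53 = 5497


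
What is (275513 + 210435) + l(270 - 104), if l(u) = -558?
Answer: 485390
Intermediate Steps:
(275513 + 210435) + l(270 - 104) = (275513 + 210435) - 558 = 485948 - 558 = 485390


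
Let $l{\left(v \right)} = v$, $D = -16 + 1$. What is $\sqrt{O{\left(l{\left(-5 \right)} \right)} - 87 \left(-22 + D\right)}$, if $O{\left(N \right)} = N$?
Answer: $\sqrt{3214} \approx 56.692$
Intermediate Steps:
$D = -15$
$\sqrt{O{\left(l{\left(-5 \right)} \right)} - 87 \left(-22 + D\right)} = \sqrt{-5 - 87 \left(-22 - 15\right)} = \sqrt{-5 - -3219} = \sqrt{-5 + 3219} = \sqrt{3214}$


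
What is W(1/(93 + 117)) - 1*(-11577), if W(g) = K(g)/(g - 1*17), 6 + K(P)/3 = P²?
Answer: 2892546509/249830 ≈ 11578.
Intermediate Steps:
K(P) = -18 + 3*P²
W(g) = (-18 + 3*g²)/(-17 + g) (W(g) = (-18 + 3*g²)/(g - 1*17) = (-18 + 3*g²)/(g - 17) = (-18 + 3*g²)/(-17 + g))
W(1/(93 + 117)) - 1*(-11577) = 3*(-6 + (1/(93 + 117))²)/(-17 + 1/(93 + 117)) - 1*(-11577) = 3*(-6 + (1/210)²)/(-17 + 1/210) + 11577 = 3*(-6 + 1/44100)/(-3569/210) + 11577 = 3*(-210/3569)*(-264599/44100) + 11577 = 264599/249830 + 11577 = 2892546509/249830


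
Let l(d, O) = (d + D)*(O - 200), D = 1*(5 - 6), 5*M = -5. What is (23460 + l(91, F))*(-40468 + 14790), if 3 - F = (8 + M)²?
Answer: -33894960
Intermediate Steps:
M = -1 (M = (⅕)*(-5) = -1)
D = -1 (D = 1*(-1) = -1)
F = -46 (F = 3 - (8 - 1)² = 3 - 1*7² = 3 - 1*49 = 3 - 49 = -46)
l(d, O) = (-1 + d)*(-200 + O) (l(d, O) = (d - 1)*(O - 200) = (-1 + d)*(-200 + O))
(23460 + l(91, F))*(-40468 + 14790) = (23460 + (200 - 1*(-46) - 200*91 - 46*91))*(-40468 + 14790) = (23460 + (200 + 46 - 18200 - 4186))*(-25678) = (23460 - 22140)*(-25678) = 1320*(-25678) = -33894960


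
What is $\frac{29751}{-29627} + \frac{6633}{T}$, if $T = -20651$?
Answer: $- \frac{810903792}{611827177} \approx -1.3254$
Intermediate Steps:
$\frac{29751}{-29627} + \frac{6633}{T} = \frac{29751}{-29627} + \frac{6633}{-20651} = 29751 \left(- \frac{1}{29627}\right) + 6633 \left(- \frac{1}{20651}\right) = - \frac{29751}{29627} - \frac{6633}{20651} = - \frac{810903792}{611827177}$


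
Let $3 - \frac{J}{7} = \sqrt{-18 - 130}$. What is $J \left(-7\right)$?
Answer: $-147 + 98 i \sqrt{37} \approx -147.0 + 596.11 i$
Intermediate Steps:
$J = 21 - 14 i \sqrt{37}$ ($J = 21 - 7 \sqrt{-18 - 130} = 21 - 7 \sqrt{-148} = 21 - 7 \cdot 2 i \sqrt{37} = 21 - 14 i \sqrt{37} \approx 21.0 - 85.159 i$)
$J \left(-7\right) = \left(21 - 14 i \sqrt{37}\right) \left(-7\right) = -147 + 98 i \sqrt{37}$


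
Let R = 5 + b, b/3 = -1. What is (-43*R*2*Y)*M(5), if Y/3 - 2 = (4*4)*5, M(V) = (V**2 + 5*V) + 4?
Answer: -2284848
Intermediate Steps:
b = -3 (b = 3*(-1) = -3)
M(V) = 4 + V**2 + 5*V
R = 2 (R = 5 - 3 = 2)
Y = 246 (Y = 6 + 3*((4*4)*5) = 6 + 3*(16*5) = 6 + 3*80 = 6 + 240 = 246)
(-43*R*2*Y)*M(5) = (-43*2*2*246)*(4 + 5**2 + 5*5) = (-172*246)*(4 + 25 + 25) = -43*984*54 = -42312*54 = -2284848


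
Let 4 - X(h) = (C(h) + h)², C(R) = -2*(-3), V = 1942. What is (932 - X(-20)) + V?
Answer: 3066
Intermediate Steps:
C(R) = 6
X(h) = 4 - (6 + h)²
(932 - X(-20)) + V = (932 - (4 - (6 - 20)²)) + 1942 = (932 - (4 - 1*(-14)²)) + 1942 = (932 - (4 - 1*196)) + 1942 = (932 - (4 - 196)) + 1942 = (932 - 1*(-192)) + 1942 = (932 + 192) + 1942 = 1124 + 1942 = 3066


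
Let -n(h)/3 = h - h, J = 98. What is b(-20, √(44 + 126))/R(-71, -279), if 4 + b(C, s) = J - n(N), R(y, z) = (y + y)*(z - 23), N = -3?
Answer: 47/21442 ≈ 0.0021920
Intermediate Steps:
R(y, z) = 2*y*(-23 + z) (R(y, z) = (2*y)*(-23 + z) = 2*y*(-23 + z))
n(h) = 0 (n(h) = -3*(h - h) = -3*0 = 0)
b(C, s) = 94 (b(C, s) = -4 + (98 - 1*0) = -4 + (98 + 0) = -4 + 98 = 94)
b(-20, √(44 + 126))/R(-71, -279) = 94/((2*(-71)*(-23 - 279))) = 94/((2*(-71)*(-302))) = 94/42884 = 94*(1/42884) = 47/21442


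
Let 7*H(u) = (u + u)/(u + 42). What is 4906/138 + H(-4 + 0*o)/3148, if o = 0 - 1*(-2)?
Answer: 256757894/7222299 ≈ 35.551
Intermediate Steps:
o = 2 (o = 0 + 2 = 2)
H(u) = 2*u/(7*(42 + u)) (H(u) = ((u + u)/(u + 42))/7 = ((2*u)/(42 + u))/7 = (2*u/(42 + u))/7 = 2*u/(7*(42 + u)))
4906/138 + H(-4 + 0*o)/3148 = 4906/138 + (2*(-4 + 0*2)/(7*(42 + (-4 + 0*2))))/3148 = 4906*(1/138) + (2*(-4 + 0)/(7*(42 + (-4 + 0))))*(1/3148) = 2453/69 + ((2/7)*(-4)/(42 - 4))*(1/3148) = 2453/69 + ((2/7)*(-4)/38)*(1/3148) = 2453/69 + ((2/7)*(-4)*(1/38))*(1/3148) = 2453/69 - 4/133*1/3148 = 2453/69 - 1/104671 = 256757894/7222299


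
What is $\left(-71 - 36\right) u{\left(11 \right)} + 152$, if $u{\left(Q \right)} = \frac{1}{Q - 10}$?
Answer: $45$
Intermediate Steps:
$u{\left(Q \right)} = \frac{1}{-10 + Q}$
$\left(-71 - 36\right) u{\left(11 \right)} + 152 = \frac{-71 - 36}{-10 + 11} + 152 = \frac{-71 - 36}{1} + 152 = \left(-107\right) 1 + 152 = -107 + 152 = 45$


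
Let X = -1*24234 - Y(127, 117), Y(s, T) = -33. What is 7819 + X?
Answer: -16382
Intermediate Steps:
X = -24201 (X = -1*24234 - 1*(-33) = -24234 + 33 = -24201)
7819 + X = 7819 - 24201 = -16382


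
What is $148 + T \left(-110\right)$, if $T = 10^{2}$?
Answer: $-10852$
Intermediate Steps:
$T = 100$
$148 + T \left(-110\right) = 148 + 100 \left(-110\right) = 148 - 11000 = -10852$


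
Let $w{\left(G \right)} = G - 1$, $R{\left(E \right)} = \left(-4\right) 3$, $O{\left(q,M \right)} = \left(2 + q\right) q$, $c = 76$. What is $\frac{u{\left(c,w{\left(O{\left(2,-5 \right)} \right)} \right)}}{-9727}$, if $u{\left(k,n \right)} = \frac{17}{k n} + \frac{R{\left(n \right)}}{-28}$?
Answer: $- \frac{35}{739252} \approx -4.7345 \cdot 10^{-5}$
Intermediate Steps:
$O{\left(q,M \right)} = q \left(2 + q\right)$
$R{\left(E \right)} = -12$
$w{\left(G \right)} = -1 + G$
$u{\left(k,n \right)} = \frac{3}{7} + \frac{17}{k n}$ ($u{\left(k,n \right)} = \frac{17}{k n} - \frac{12}{-28} = 17 \frac{1}{k n} - - \frac{3}{7} = \frac{17}{k n} + \frac{3}{7} = \frac{3}{7} + \frac{17}{k n}$)
$\frac{u{\left(c,w{\left(O{\left(2,-5 \right)} \right)} \right)}}{-9727} = \frac{\frac{3}{7} + \frac{17}{76 \left(-1 + 2 \left(2 + 2\right)\right)}}{-9727} = \left(\frac{3}{7} + 17 \cdot \frac{1}{76} \frac{1}{-1 + 2 \cdot 4}\right) \left(- \frac{1}{9727}\right) = \left(\frac{3}{7} + 17 \cdot \frac{1}{76} \frac{1}{-1 + 8}\right) \left(- \frac{1}{9727}\right) = \left(\frac{3}{7} + 17 \cdot \frac{1}{76} \cdot \frac{1}{7}\right) \left(- \frac{1}{9727}\right) = \left(\frac{3}{7} + \frac{17}{532}\right) \left(- \frac{1}{9727}\right) = \frac{35}{76} \left(- \frac{1}{9727}\right) = - \frac{35}{739252}$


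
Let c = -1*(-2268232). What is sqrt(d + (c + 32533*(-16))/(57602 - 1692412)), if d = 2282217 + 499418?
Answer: sqrt(1858551309075636815)/817405 ≈ 1667.8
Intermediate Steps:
c = 2268232
d = 2781635
sqrt(d + (c + 32533*(-16))/(57602 - 1692412)) = sqrt(2781635 + (2268232 + 32533*(-16))/(57602 - 1692412)) = sqrt(2781635 + (2268232 - 520528)/(-1634810)) = sqrt(2781635 + 1747704*(-1/1634810)) = sqrt(2781635 - 873852/817405) = sqrt(2273721483323/817405) = sqrt(1858551309075636815)/817405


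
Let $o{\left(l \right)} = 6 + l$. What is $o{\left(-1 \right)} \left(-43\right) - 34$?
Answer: $-249$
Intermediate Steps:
$o{\left(-1 \right)} \left(-43\right) - 34 = \left(6 - 1\right) \left(-43\right) - 34 = 5 \left(-43\right) - 34 = -215 - 34 = -249$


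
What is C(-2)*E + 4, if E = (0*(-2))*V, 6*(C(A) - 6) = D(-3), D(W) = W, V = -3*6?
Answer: 4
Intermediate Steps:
V = -18
C(A) = 11/2 (C(A) = 6 + (⅙)*(-3) = 6 - ½ = 11/2)
E = 0 (E = (0*(-2))*(-18) = 0*(-18) = 0)
C(-2)*E + 4 = (11/2)*0 + 4 = 0 + 4 = 4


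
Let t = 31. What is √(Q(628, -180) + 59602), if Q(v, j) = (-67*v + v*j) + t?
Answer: I*√95483 ≈ 309.0*I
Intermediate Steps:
Q(v, j) = 31 - 67*v + j*v (Q(v, j) = (-67*v + v*j) + 31 = (-67*v + j*v) + 31 = 31 - 67*v + j*v)
√(Q(628, -180) + 59602) = √((31 - 67*628 - 180*628) + 59602) = √((31 - 42076 - 113040) + 59602) = √(-155085 + 59602) = √(-95483) = I*√95483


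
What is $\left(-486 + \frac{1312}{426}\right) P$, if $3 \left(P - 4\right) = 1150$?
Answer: $- \frac{119525644}{639} \approx -1.8705 \cdot 10^{5}$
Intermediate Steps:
$P = \frac{1162}{3}$ ($P = 4 + \frac{1}{3} \cdot 1150 = 4 + \frac{1150}{3} = \frac{1162}{3} \approx 387.33$)
$\left(-486 + \frac{1312}{426}\right) P = \left(-486 + \frac{1312}{426}\right) \frac{1162}{3} = \left(-486 + 1312 \cdot \frac{1}{426}\right) \frac{1162}{3} = \left(-486 + \frac{656}{213}\right) \frac{1162}{3} = \left(- \frac{102862}{213}\right) \frac{1162}{3} = - \frac{119525644}{639}$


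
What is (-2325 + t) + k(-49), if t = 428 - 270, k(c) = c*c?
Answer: 234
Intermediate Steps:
k(c) = c**2
t = 158
(-2325 + t) + k(-49) = (-2325 + 158) + (-49)**2 = -2167 + 2401 = 234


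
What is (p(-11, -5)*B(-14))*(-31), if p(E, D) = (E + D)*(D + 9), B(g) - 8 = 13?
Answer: 41664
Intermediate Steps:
B(g) = 21 (B(g) = 8 + 13 = 21)
p(E, D) = (9 + D)*(D + E) (p(E, D) = (D + E)*(9 + D) = (9 + D)*(D + E))
(p(-11, -5)*B(-14))*(-31) = (((-5)**2 + 9*(-5) + 9*(-11) - 5*(-11))*21)*(-31) = ((25 - 45 - 99 + 55)*21)*(-31) = -64*21*(-31) = -1344*(-31) = 41664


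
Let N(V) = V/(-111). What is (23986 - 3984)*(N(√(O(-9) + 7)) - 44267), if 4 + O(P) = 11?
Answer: -885428534 - 20002*√14/111 ≈ -8.8543e+8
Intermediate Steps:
O(P) = 7 (O(P) = -4 + 11 = 7)
N(V) = -V/111 (N(V) = V*(-1/111) = -V/111)
(23986 - 3984)*(N(√(O(-9) + 7)) - 44267) = (23986 - 3984)*(-√(7 + 7)/111 - 44267) = 20002*(-√14/111 - 44267) = 20002*(-44267 - √14/111) = -885428534 - 20002*√14/111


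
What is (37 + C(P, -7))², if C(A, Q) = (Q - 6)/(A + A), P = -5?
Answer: 146689/100 ≈ 1466.9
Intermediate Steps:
C(A, Q) = (-6 + Q)/(2*A) (C(A, Q) = (-6 + Q)/((2*A)) = (-6 + Q)*(1/(2*A)) = (-6 + Q)/(2*A))
(37 + C(P, -7))² = (37 + (½)*(-6 - 7)/(-5))² = (37 + (½)*(-⅕)*(-13))² = (37 + 13/10)² = (383/10)² = 146689/100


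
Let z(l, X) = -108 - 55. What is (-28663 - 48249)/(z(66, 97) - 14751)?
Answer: 38456/7457 ≈ 5.1570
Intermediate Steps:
z(l, X) = -163
(-28663 - 48249)/(z(66, 97) - 14751) = (-28663 - 48249)/(-163 - 14751) = -76912/(-14914) = -76912*(-1/14914) = 38456/7457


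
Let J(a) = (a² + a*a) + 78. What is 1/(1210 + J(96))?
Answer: 1/19720 ≈ 5.0710e-5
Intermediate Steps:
J(a) = 78 + 2*a² (J(a) = (a² + a²) + 78 = 2*a² + 78 = 78 + 2*a²)
1/(1210 + J(96)) = 1/(1210 + (78 + 2*96²)) = 1/(1210 + (78 + 2*9216)) = 1/(1210 + (78 + 18432)) = 1/(1210 + 18510) = 1/19720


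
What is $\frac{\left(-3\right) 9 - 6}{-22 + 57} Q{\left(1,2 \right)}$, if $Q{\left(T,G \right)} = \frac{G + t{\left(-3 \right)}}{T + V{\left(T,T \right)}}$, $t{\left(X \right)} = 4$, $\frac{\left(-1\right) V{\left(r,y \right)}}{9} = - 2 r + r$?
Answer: $- \frac{99}{175} \approx -0.56571$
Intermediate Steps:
$V{\left(r,y \right)} = 9 r$ ($V{\left(r,y \right)} = - 9 \left(- 2 r + r\right) = - 9 \left(- r\right) = 9 r$)
$Q{\left(T,G \right)} = \frac{4 + G}{10 T}$ ($Q{\left(T,G \right)} = \frac{G + 4}{T + 9 T} = \frac{4 + G}{10 T}$)
$\frac{\left(-3\right) 9 - 6}{-22 + 57} Q{\left(1,2 \right)} = \frac{\left(-3\right) 9 - 6}{-22 + 57} \frac{4 + 2}{10 \cdot 1} = \frac{-27 - 6}{35} \cdot \frac{1}{10} \cdot 1 \cdot 6 = \left(-33\right) \frac{1}{35} \cdot \frac{3}{5} = \left(- \frac{33}{35}\right) \frac{3}{5} = - \frac{99}{175}$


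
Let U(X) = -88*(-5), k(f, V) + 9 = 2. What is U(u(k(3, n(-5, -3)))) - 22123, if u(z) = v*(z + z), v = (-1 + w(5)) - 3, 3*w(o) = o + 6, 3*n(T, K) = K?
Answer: -21683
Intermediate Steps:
n(T, K) = K/3
w(o) = 2 + o/3 (w(o) = (o + 6)/3 = (6 + o)/3 = 2 + o/3)
v = -⅓ (v = (-1 + (2 + (⅓)*5)) - 3 = (-1 + (2 + 5/3)) - 3 = (-1 + 11/3) - 3 = 8/3 - 3 = -⅓ ≈ -0.33333)
k(f, V) = -7 (k(f, V) = -9 + 2 = -7)
u(z) = -2*z/3 (u(z) = -(z + z)/3 = -2*z/3)
U(X) = 440
U(u(k(3, n(-5, -3)))) - 22123 = 440 - 22123 = -21683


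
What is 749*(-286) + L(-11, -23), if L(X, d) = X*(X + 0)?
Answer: -214093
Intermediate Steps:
L(X, d) = X² (L(X, d) = X*X = X²)
749*(-286) + L(-11, -23) = 749*(-286) + (-11)² = -214214 + 121 = -214093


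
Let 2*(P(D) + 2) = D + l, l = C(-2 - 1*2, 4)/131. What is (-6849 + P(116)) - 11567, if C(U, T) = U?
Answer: -2405162/131 ≈ -18360.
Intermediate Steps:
l = -4/131 (l = (-2 - 1*2)/131 = (-2 - 2)*(1/131) = -4*1/131 = -4/131 ≈ -0.030534)
P(D) = -264/131 + D/2 (P(D) = -2 + (D - 4/131)/2 = -2 + (-4/131 + D)/2 = -2 + (-2/131 + D/2) = -264/131 + D/2)
(-6849 + P(116)) - 11567 = (-6849 + (-264/131 + (½)*116)) - 11567 = (-6849 + (-264/131 + 58)) - 11567 = (-6849 + 7334/131) - 11567 = -889885/131 - 11567 = -2405162/131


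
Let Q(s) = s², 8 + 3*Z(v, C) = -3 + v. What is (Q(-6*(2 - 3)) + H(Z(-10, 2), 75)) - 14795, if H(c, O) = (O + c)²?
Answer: -10135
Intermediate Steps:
Z(v, C) = -11/3 + v/3 (Z(v, C) = -8/3 + (-3 + v)/3 = -8/3 + (-1 + v/3) = -11/3 + v/3)
(Q(-6*(2 - 3)) + H(Z(-10, 2), 75)) - 14795 = ((-6*(2 - 3))² + (75 + (-11/3 + (⅓)*(-10)))²) - 14795 = ((-6*(-1))² + (75 + (-11/3 - 10/3))²) - 14795 = (6² + (75 - 7)²) - 14795 = (36 + 68²) - 14795 = (36 + 4624) - 14795 = 4660 - 14795 = -10135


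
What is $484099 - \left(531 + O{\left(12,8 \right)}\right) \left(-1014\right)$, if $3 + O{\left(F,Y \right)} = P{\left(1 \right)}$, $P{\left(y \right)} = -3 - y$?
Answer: $1015435$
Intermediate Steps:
$O{\left(F,Y \right)} = -7$ ($O{\left(F,Y \right)} = -3 - 4 = -7$)
$484099 - \left(531 + O{\left(12,8 \right)}\right) \left(-1014\right) = 484099 - \left(531 - 7\right) \left(-1014\right) = 484099 - 524 \left(-1014\right) = 484099 - -531336 = 484099 + 531336 = 1015435$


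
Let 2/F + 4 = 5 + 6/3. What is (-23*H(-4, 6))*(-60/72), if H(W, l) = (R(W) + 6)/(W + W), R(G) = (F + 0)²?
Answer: -3335/216 ≈ -15.440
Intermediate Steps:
F = ⅔ (F = 2/(-4 + (5 + 6/3)) = 2/(-4 + (5 + 6*(⅓))) = 2/(-4 + (5 + 2)) = 2/(-4 + 7) = 2/3 = 2*(⅓) = ⅔ ≈ 0.66667)
R(G) = 4/9 (R(G) = (⅔ + 0)² = (⅔)² = 4/9)
H(W, l) = 29/(9*W) (H(W, l) = (4/9 + 6)/(W + W) = 58/(9*((2*W))) = 58*(1/(2*W))/9 = 29/(9*W))
(-23*H(-4, 6))*(-60/72) = (-667/(9*(-4)))*(-60/72) = (-667*(-1)/(9*4))*(-60*1/72) = -23*(-29/36)*(-⅚) = (667/36)*(-⅚) = -3335/216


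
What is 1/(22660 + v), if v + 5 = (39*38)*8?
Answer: 1/34511 ≈ 2.8976e-5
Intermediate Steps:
v = 11851 (v = -5 + (39*38)*8 = -5 + 1482*8 = -5 + 11856 = 11851)
1/(22660 + v) = 1/(22660 + 11851) = 1/34511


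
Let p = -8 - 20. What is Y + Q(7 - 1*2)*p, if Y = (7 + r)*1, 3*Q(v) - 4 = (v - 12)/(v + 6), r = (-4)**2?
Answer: -277/33 ≈ -8.3939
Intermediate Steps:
r = 16
Q(v) = 4/3 + (-12 + v)/(3*(6 + v)) (Q(v) = 4/3 + ((v - 12)/(v + 6))/3 = 4/3 + ((-12 + v)/(6 + v))/3 = 4/3 + (-12 + v)/(3*(6 + v)))
p = -28
Y = 23 (Y = (7 + 16)*1 = 23*1 = 23)
Y + Q(7 - 1*2)*p = 23 + ((12 + 5*(7 - 1*2))/(3*(6 + (7 - 1*2))))*(-28) = 23 + ((12 + 5*(7 - 2))/(3*(6 + (7 - 2))))*(-28) = 23 + ((12 + 5*5)/(3*(6 + 5)))*(-28) = 23 + ((1/3)*(12 + 25)/11)*(-28) = 23 + ((1/3)*(1/11)*37)*(-28) = 23 + (37/33)*(-28) = 23 - 1036/33 = -277/33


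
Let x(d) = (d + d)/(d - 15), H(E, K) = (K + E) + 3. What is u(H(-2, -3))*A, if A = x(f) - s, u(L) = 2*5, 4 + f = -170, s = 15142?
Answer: -9538300/63 ≈ -1.5140e+5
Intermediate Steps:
f = -174 (f = -4 - 170 = -174)
H(E, K) = 3 + E + K (H(E, K) = (E + K) + 3 = 3 + E + K)
x(d) = 2*d/(-15 + d) (x(d) = (2*d)/(-15 + d) = 2*d/(-15 + d))
u(L) = 10
A = -953830/63 (A = 2*(-174)/(-15 - 174) - 1*15142 = 2*(-174)/(-189) - 15142 = 2*(-174)*(-1/189) - 15142 = 116/63 - 15142 = -953830/63 ≈ -15140.)
u(H(-2, -3))*A = 10*(-953830/63) = -9538300/63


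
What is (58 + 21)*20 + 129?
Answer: 1709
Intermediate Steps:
(58 + 21)*20 + 129 = 79*20 + 129 = 1580 + 129 = 1709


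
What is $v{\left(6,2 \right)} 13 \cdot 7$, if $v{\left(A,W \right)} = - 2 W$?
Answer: $-364$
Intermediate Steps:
$v{\left(6,2 \right)} 13 \cdot 7 = \left(-2\right) 2 \cdot 13 \cdot 7 = \left(-4\right) 13 \cdot 7 = \left(-52\right) 7 = -364$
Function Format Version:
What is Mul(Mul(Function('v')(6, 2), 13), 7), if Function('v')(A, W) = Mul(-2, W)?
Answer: -364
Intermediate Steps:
Mul(Mul(Function('v')(6, 2), 13), 7) = Mul(Mul(Mul(-2, 2), 13), 7) = Mul(Mul(-4, 13), 7) = Mul(-52, 7) = -364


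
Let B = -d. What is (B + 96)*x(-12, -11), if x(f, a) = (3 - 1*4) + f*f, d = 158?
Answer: -8866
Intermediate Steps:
B = -158 (B = -1*158 = -158)
x(f, a) = -1 + f**2 (x(f, a) = (3 - 4) + f**2 = -1 + f**2)
(B + 96)*x(-12, -11) = (-158 + 96)*(-1 + (-12)**2) = -62*(-1 + 144) = -62*143 = -8866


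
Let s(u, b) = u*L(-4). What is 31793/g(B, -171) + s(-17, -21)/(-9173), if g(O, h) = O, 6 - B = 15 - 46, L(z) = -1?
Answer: 291636560/339401 ≈ 859.27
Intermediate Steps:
B = 37 (B = 6 - (15 - 46) = 6 - 1*(-31) = 6 + 31 = 37)
s(u, b) = -u (s(u, b) = u*(-1) = -u)
31793/g(B, -171) + s(-17, -21)/(-9173) = 31793/37 - 1*(-17)/(-9173) = 31793*(1/37) + 17*(-1/9173) = 31793/37 - 17/9173 = 291636560/339401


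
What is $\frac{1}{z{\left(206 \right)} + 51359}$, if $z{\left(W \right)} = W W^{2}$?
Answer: $\frac{1}{8793175} \approx 1.1372 \cdot 10^{-7}$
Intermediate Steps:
$z{\left(W \right)} = W^{3}$
$\frac{1}{z{\left(206 \right)} + 51359} = \frac{1}{206^{3} + 51359} = \frac{1}{8741816 + 51359} = \frac{1}{8793175}$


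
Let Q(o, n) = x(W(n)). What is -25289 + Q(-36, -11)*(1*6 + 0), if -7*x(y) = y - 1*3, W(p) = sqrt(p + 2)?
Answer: -177005/7 - 18*I/7 ≈ -25286.0 - 2.5714*I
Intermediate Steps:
W(p) = sqrt(2 + p)
x(y) = 3/7 - y/7 (x(y) = -(y - 1*3)/7 = -(y - 3)/7 = -(-3 + y)/7 = 3/7 - y/7)
Q(o, n) = 3/7 - sqrt(2 + n)/7
-25289 + Q(-36, -11)*(1*6 + 0) = -25289 + (3/7 - sqrt(2 - 11)/7)*(1*6 + 0) = -25289 + (3/7 - 3*I/7)*(6 + 0) = -25289 + (3/7 - 3*I/7)*6 = -25289 + (18/7 - 18*I/7) = -177005/7 - 18*I/7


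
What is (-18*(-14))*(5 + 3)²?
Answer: 16128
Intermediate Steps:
(-18*(-14))*(5 + 3)² = 252*8² = 252*64 = 16128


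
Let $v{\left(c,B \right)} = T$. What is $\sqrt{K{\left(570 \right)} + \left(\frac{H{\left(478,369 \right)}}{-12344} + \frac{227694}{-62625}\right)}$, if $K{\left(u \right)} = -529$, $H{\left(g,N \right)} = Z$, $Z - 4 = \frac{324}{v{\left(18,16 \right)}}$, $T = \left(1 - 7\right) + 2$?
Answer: $\frac{i \sqrt{353663375665806970}}{25768100} \approx 23.079 i$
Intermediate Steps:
$T = -4$ ($T = -6 + 2 = -4$)
$v{\left(c,B \right)} = -4$
$Z = -77$ ($Z = 4 + \frac{324}{-4} = 4 + 324 \left(- \frac{1}{4}\right) = 4 - 81 = -77$)
$H{\left(g,N \right)} = -77$
$\sqrt{K{\left(570 \right)} + \left(\frac{H{\left(478,369 \right)}}{-12344} + \frac{227694}{-62625}\right)} = \sqrt{-529 + \left(- \frac{77}{-12344} + \frac{227694}{-62625}\right)} = \sqrt{-529 + \left(\left(-77\right) \left(- \frac{1}{12344}\right) + 227694 \left(- \frac{1}{62625}\right)\right)} = \sqrt{-529 + \left(\frac{77}{12344} - \frac{75898}{20875}\right)} = \sqrt{-529 - \frac{935277537}{257681000}} = \sqrt{- \frac{137248526537}{257681000}} = \frac{i \sqrt{353663375665806970}}{25768100}$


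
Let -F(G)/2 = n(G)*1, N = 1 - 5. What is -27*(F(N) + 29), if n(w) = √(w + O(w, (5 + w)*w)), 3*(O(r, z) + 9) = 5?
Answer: -783 + 18*I*√102 ≈ -783.0 + 181.79*I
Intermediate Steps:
O(r, z) = -22/3 (O(r, z) = -9 + (⅓)*5 = -9 + 5/3 = -22/3)
N = -4
n(w) = √(-22/3 + w) (n(w) = √(w - 22/3) = √(-22/3 + w))
F(G) = -2*√(-66 + 9*G)/3
-27*(F(N) + 29) = -27*(-2*√(-66 + 9*(-4))/3 + 29) = -27*(-2*√(-66 - 36)/3 + 29) = -27*(-2*I*√102/3 + 29) = -27*(29 - 2*I*√102/3) = -783 + 18*I*√102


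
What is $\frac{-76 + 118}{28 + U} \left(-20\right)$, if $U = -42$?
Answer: $60$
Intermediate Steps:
$\frac{-76 + 118}{28 + U} \left(-20\right) = \frac{-76 + 118}{28 - 42} \left(-20\right) = \frac{42}{-14} \left(-20\right) = 42 \left(- \frac{1}{14}\right) \left(-20\right) = \left(-3\right) \left(-20\right) = 60$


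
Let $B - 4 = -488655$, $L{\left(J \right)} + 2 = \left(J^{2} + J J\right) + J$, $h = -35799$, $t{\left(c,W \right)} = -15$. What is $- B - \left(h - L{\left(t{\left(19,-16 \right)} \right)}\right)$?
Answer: $524883$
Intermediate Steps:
$L{\left(J \right)} = -2 + J + 2 J^{2}$ ($L{\left(J \right)} = -2 + \left(\left(J^{2} + J J\right) + J\right) = -2 + \left(\left(J^{2} + J^{2}\right) + J\right) = -2 + \left(2 J^{2} + J\right) = -2 + \left(J + 2 J^{2}\right) = -2 + J + 2 J^{2}$)
$B = -488651$ ($B = 4 - 488655 = -488651$)
$- B - \left(h - L{\left(t{\left(19,-16 \right)} \right)}\right) = \left(-1\right) \left(-488651\right) - \left(-35799 - \left(-2 - 15 + 2 \left(-15\right)^{2}\right)\right) = 488651 - \left(-35799 - \left(-2 - 15 + 2 \cdot 225\right)\right) = 488651 - \left(-35799 - \left(-2 - 15 + 450\right)\right) = 488651 - \left(-35799 - 433\right) = 488651 - -36232 = 488651 + 36232 = 524883$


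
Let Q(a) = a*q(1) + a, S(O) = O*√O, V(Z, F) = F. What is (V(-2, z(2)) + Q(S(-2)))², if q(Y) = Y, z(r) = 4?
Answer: 16*(1 - I*√2)² ≈ -16.0 - 45.255*I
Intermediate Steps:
S(O) = O^(3/2)
Q(a) = 2*a (Q(a) = a*1 + a = a + a = 2*a)
(V(-2, z(2)) + Q(S(-2)))² = (4 + 2*(-2)^(3/2))² = (4 + 2*(-2*I*√2))² = (4 - 4*I*√2)²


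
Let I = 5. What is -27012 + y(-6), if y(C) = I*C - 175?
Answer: -27217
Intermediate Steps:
y(C) = -175 + 5*C (y(C) = 5*C - 175 = -175 + 5*C)
-27012 + y(-6) = -27012 + (-175 + 5*(-6)) = -27012 + (-175 - 30) = -27012 - 205 = -27217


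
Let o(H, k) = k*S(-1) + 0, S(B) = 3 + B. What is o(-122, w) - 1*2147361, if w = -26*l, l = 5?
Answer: -2147621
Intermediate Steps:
w = -130 (w = -26*5 = -130)
o(H, k) = 2*k (o(H, k) = k*(3 - 1) + 0 = k*2 + 0 = 2*k + 0 = 2*k)
o(-122, w) - 1*2147361 = 2*(-130) - 1*2147361 = -260 - 2147361 = -2147621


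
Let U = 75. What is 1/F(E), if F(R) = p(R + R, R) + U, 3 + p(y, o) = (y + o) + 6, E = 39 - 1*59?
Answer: 1/18 ≈ 0.055556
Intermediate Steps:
E = -20 (E = 39 - 59 = -20)
p(y, o) = 3 + o + y (p(y, o) = -3 + ((y + o) + 6) = -3 + ((o + y) + 6) = -3 + (6 + o + y) = 3 + o + y)
F(R) = 78 + 3*R (F(R) = (3 + R + (R + R)) + 75 = (3 + R + 2*R) + 75 = (3 + 3*R) + 75 = 78 + 3*R)
1/F(E) = 1/(78 + 3*(-20)) = 1/(78 - 60) = 1/18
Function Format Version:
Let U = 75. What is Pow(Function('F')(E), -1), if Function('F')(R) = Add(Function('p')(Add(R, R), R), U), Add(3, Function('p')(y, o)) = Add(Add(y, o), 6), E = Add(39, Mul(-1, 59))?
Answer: Rational(1, 18) ≈ 0.055556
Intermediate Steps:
E = -20 (E = Add(39, -59) = -20)
Function('p')(y, o) = Add(3, o, y) (Function('p')(y, o) = Add(-3, Add(Add(y, o), 6)) = Add(-3, Add(Add(o, y), 6)) = Add(-3, Add(6, o, y)) = Add(3, o, y))
Function('F')(R) = Add(78, Mul(3, R)) (Function('F')(R) = Add(Add(3, R, Add(R, R)), 75) = Add(Add(3, R, Mul(2, R)), 75) = Add(Add(3, Mul(3, R)), 75) = Add(78, Mul(3, R)))
Pow(Function('F')(E), -1) = Pow(Add(78, Mul(3, -20)), -1) = Pow(Add(78, -60), -1) = Pow(18, -1) = Rational(1, 18)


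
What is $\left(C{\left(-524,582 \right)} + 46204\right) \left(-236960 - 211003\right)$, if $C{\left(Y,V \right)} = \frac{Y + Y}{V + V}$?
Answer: $- \frac{2007636075742}{97} \approx -2.0697 \cdot 10^{10}$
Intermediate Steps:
$C{\left(Y,V \right)} = \frac{Y}{V}$ ($C{\left(Y,V \right)} = \frac{2 Y}{2 V} = 2 Y \frac{1}{2 V} = \frac{Y}{V}$)
$\left(C{\left(-524,582 \right)} + 46204\right) \left(-236960 - 211003\right) = \left(- \frac{524}{582} + 46204\right) \left(-236960 - 211003\right) = \left(\left(-524\right) \frac{1}{582} + 46204\right) \left(-447963\right) = \left(- \frac{262}{291} + 46204\right) \left(-447963\right) = \frac{13445102}{291} \left(-447963\right) = - \frac{2007636075742}{97}$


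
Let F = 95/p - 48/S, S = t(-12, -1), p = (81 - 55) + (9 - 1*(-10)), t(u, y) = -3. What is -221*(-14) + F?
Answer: 28009/9 ≈ 3112.1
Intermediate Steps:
p = 45 (p = 26 + (9 + 10) = 26 + 19 = 45)
S = -3
F = 163/9 (F = 95/45 - 48/(-3) = 95*(1/45) - 48*(-1/3) = 19/9 + 16 = 163/9 ≈ 18.111)
-221*(-14) + F = -221*(-14) + 163/9 = 3094 + 163/9 = 28009/9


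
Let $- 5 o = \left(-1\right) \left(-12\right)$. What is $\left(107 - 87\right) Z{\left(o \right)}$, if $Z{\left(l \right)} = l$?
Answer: $-48$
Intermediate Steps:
$o = - \frac{12}{5}$ ($o = - \frac{\left(-1\right) \left(-12\right)}{5} = \left(- \frac{1}{5}\right) 12 = - \frac{12}{5} \approx -2.4$)
$\left(107 - 87\right) Z{\left(o \right)} = \left(107 - 87\right) \left(- \frac{12}{5}\right) = 20 \left(- \frac{12}{5}\right) = -48$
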